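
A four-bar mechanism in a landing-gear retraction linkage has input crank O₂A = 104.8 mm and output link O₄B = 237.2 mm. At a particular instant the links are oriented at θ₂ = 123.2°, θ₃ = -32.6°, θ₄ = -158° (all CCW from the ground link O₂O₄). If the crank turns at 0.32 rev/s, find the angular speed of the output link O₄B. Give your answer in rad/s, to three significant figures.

ω₂ = 2.011 rad/s (from 0.32 rev/s).
Differentiating the loop-closure r₂e^{iθ₂}+r₃e^{iθ₃}=r₁+r₄e^{iθ₄} gives r₂ω₂e^{iθ₂}+r₃ω₃e^{iθ₃}=r₄ω₄e^{iθ₄}.
Eliminating the other unknown: ω₄ = r₂ω₂ sin(θ₂−θ₃) / [r₄ sin(θ₄−θ₃)].
Numerator sine = +0.40992; denominator sine = -0.81513.
Result = 0.1048·2.011·(+0.40992) / (0.2372·(-0.81513)) = -0.44674 rad/s; magnitude 0.44674 rad/s.

0.447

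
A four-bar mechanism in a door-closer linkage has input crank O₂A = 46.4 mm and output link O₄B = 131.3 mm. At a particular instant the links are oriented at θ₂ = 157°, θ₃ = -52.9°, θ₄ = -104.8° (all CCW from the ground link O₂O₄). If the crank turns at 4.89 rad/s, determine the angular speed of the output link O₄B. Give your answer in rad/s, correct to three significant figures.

1.09

ω₂ = 4.89 rad/s
Differentiating the loop-closure r₂e^{iθ₂}+r₃e^{iθ₃}=r₁+r₄e^{iθ₄} gives r₂ω₂e^{iθ₂}+r₃ω₃e^{iθ₃}=r₄ω₄e^{iθ₄}.
Eliminating the other unknown: ω₄ = r₂ω₂ sin(θ₂−θ₃) / [r₄ sin(θ₄−θ₃)].
Numerator sine = -0.49849; denominator sine = -0.78694.
Result = 0.0464·4.89·(-0.49849) / (0.1313·(-0.78694)) = +1.0947 rad/s; magnitude 1.0947 rad/s.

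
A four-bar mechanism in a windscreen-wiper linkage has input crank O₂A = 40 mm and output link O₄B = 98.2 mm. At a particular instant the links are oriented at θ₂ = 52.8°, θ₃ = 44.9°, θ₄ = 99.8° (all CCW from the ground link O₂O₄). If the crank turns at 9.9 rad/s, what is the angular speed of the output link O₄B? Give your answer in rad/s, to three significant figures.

0.677

ω₂ = 9.9 rad/s
Differentiating the loop-closure r₂e^{iθ₂}+r₃e^{iθ₃}=r₁+r₄e^{iθ₄} gives r₂ω₂e^{iθ₂}+r₃ω₃e^{iθ₃}=r₄ω₄e^{iθ₄}.
Eliminating the other unknown: ω₄ = r₂ω₂ sin(θ₂−θ₃) / [r₄ sin(θ₄−θ₃)].
Numerator sine = +0.13744; denominator sine = +0.81815.
Result = 0.04·9.9·(+0.13744) / (0.0982·(+0.81815)) = +0.67745 rad/s; magnitude 0.67745 rad/s.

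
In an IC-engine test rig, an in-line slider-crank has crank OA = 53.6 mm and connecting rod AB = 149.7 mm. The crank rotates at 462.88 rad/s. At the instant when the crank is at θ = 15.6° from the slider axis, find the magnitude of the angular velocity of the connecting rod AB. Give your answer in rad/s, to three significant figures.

160

ω = 462.9 rad/s
The rod makes angle φ with the slider axis where L sinφ = r sinθ; differentiating, L cosφ·φ̇ = r ω cosθ.
L cosφ = √(L² − r² sin²θ) = 0.149 m.
|ω_rod| = r ω |cosθ| / √(L² − r² sin²θ) = 0.0536·462.9·0.96316/0.149 = 160.37 rad/s.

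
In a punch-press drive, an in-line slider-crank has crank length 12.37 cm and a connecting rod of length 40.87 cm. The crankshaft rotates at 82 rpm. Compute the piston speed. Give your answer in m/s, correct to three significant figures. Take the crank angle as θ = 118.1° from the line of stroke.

ω = 2π·82/60 = 8.587 rad/s
For an in-line slider-crank, x = r cosθ + √(L² − r² sin²θ), so v = −rω sinθ·[1 + r cosθ/√(L² − r² sin²θ)].
With r = 0.1237 m, L = 0.4087 m, θ = 118.1°: √(L² − r² sin²θ) = 0.39386 m.
v = −0.1237·8.587·0.88213·[1 + 0.1237·-0.47101/0.39386] = -0.7984 m/s.
|v| = 0.7984 m/s.

0.798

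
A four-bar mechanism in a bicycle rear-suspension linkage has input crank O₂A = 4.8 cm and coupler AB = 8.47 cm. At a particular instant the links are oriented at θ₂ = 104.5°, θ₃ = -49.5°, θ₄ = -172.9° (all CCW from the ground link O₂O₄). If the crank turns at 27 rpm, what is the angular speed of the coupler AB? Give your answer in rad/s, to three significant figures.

1.90

ω₂ = 2.827 rad/s (from 27 rpm).
Differentiating the loop-closure r₂e^{iθ₂}+r₃e^{iθ₃}=r₁+r₄e^{iθ₄} gives r₂ω₂e^{iθ₂}+r₃ω₃e^{iθ₃}=r₄ω₄e^{iθ₄}.
Eliminating the other unknown: ω₃ = r₂ω₂ sin(θ₄−θ₂) / [r₃ sin(θ₃−θ₄)].
Numerator sine = +0.99167; denominator sine = +0.83485.
Result = 0.048·2.827·(+0.99167) / (0.0847·(+0.83485)) = +1.9033 rad/s; magnitude 1.9033 rad/s.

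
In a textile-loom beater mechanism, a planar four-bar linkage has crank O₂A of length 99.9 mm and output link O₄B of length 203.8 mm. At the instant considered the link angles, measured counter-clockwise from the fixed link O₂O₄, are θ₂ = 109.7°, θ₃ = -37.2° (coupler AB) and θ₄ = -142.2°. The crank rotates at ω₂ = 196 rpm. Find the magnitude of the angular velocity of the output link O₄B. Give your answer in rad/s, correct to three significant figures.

ω₂ = 20.53 rad/s (from 196 rpm).
Differentiating the loop-closure r₂e^{iθ₂}+r₃e^{iθ₃}=r₁+r₄e^{iθ₄} gives r₂ω₂e^{iθ₂}+r₃ω₃e^{iθ₃}=r₄ω₄e^{iθ₄}.
Eliminating the other unknown: ω₄ = r₂ω₂ sin(θ₂−θ₃) / [r₄ sin(θ₄−θ₃)].
Numerator sine = +0.54610; denominator sine = -0.96593.
Result = 0.0999·20.53·(+0.54610) / (0.2038·(-0.96593)) = -5.6882 rad/s; magnitude 5.6882 rad/s.

5.69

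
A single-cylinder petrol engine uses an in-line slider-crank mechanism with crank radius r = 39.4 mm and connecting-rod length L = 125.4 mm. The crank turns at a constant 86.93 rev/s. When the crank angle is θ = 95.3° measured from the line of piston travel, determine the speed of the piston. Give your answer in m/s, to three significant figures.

20.8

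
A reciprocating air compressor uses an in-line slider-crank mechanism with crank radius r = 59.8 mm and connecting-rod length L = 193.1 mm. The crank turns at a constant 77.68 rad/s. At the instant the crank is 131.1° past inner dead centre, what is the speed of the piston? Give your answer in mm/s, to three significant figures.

2770

ω = 77.68 rad/s
For an in-line slider-crank, x = r cosθ + √(L² − r² sin²θ), so v = −rω sinθ·[1 + r cosθ/√(L² − r² sin²θ)].
With r = 0.0598 m, L = 0.1931 m, θ = 131.1°: √(L² − r² sin²θ) = 0.18777 m.
v = −0.0598·77.68·0.75356·[1 + 0.0598·-0.65738/0.18777] = -2.7676 m/s.
|v| = 2.7676 m/s = 2767.6 mm/s.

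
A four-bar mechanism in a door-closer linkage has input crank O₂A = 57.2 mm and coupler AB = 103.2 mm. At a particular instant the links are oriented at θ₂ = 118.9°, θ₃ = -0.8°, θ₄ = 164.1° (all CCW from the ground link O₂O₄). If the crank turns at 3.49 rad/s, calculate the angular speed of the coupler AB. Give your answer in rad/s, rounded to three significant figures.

ω₂ = 3.49 rad/s
Differentiating the loop-closure r₂e^{iθ₂}+r₃e^{iθ₃}=r₁+r₄e^{iθ₄} gives r₂ω₂e^{iθ₂}+r₃ω₃e^{iθ₃}=r₄ω₄e^{iθ₄}.
Eliminating the other unknown: ω₃ = r₂ω₂ sin(θ₄−θ₂) / [r₃ sin(θ₃−θ₄)].
Numerator sine = +0.70957; denominator sine = -0.26050.
Result = 0.0572·3.49·(+0.70957) / (0.1032·(-0.26050)) = -5.2689 rad/s; magnitude 5.2689 rad/s.

5.27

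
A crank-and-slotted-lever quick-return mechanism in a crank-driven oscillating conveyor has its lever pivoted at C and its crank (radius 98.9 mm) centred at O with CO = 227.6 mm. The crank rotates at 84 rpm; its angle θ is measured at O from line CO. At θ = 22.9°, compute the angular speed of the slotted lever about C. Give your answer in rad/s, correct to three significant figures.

ω = 8.796 rad/s (from 84 rpm).
Crank pin A relative to C: A = (d + r cosθ, r sinθ); lever angle φ = atan2(r sinθ, d + r cosθ).
Differentiating tanφ: φ̇ = rω(d cosθ + r)/(d² + r² + 2dr cosθ).
d² + r² + 2dr cosθ = |CA|² = 0.103054 m²;  d cosθ + r = +0.30856 m.
|ω_lever| = |0.0989·8.796·+0.30856| / 0.103054 = 2.6048 rad/s.

2.60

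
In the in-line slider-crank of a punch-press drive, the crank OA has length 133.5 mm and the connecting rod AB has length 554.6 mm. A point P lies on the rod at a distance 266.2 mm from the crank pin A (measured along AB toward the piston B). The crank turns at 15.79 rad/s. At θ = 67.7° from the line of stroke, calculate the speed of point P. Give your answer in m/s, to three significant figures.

2.08

ω = 15.79 rad/s.  Crank-pin speed |V_A| = rω = 2.108 m/s, perpendicular to OA.
Rod angle: sinφ = −(r/L) sinθ ⇒ φ = -12.868°; ω_rod = −rω cosθ/√(L²−r²sin²θ) = -1.4794 rad/s.
V_P = V_A + ω_rod × AP, with AP = 0.2662 m along the rod.
Components: V_Px = −rω sinθ − a·ω_rod·sinφ = -2.038 m/s;  V_Py = rω cosθ + a·ω_rod·cosφ = +0.41595 m/s.
|V_P| = √(V_Px² + V_Py²) = 2.08 m/s.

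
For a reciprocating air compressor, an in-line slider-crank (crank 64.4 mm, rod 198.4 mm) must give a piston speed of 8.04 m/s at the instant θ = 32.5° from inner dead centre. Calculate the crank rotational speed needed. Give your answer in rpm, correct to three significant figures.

For an in-line slider-crank, |v_piston| = rω|sinθ|·[1 + r cosθ/√(L² − r² sin²θ)].
With r = 0.0644 m, L = 0.1984 m, θ = 32.5°: the bracketed kinematic factor |dx/dθ| = 0.044222 m.
ω = v/|dx/dθ| = 8.04/0.044222 = 181.81 rad/s.
N = 60ω/(2π) = 1736.1 rpm.

1740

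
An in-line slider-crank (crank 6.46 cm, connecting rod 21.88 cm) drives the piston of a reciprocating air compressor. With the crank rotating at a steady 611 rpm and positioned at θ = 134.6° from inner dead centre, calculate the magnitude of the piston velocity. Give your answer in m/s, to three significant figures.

2.32

ω = 2π·611/60 = 63.98 rad/s
For an in-line slider-crank, x = r cosθ + √(L² − r² sin²θ), so v = −rω sinθ·[1 + r cosθ/√(L² − r² sin²θ)].
With r = 0.0646 m, L = 0.2188 m, θ = 134.6°: √(L² − r² sin²θ) = 0.21391 m.
v = −0.0646·63.98·0.71203·[1 + 0.0646·-0.70215/0.21391] = -2.319 m/s.
|v| = 2.319 m/s.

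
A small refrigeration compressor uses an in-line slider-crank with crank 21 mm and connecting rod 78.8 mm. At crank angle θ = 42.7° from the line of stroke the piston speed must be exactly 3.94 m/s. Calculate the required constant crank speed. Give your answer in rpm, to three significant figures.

2200

For an in-line slider-crank, |v_piston| = rω|sinθ|·[1 + r cosθ/√(L² − r² sin²θ)].
With r = 0.021 m, L = 0.0788 m, θ = 42.7°: the bracketed kinematic factor |dx/dθ| = 0.017077 m.
ω = v/|dx/dθ| = 3.94/0.017077 = 230.72 rad/s.
N = 60ω/(2π) = 2203.2 rpm.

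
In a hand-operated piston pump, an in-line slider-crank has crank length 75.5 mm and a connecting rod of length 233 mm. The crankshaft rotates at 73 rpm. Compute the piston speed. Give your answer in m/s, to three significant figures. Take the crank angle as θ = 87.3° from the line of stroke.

0.586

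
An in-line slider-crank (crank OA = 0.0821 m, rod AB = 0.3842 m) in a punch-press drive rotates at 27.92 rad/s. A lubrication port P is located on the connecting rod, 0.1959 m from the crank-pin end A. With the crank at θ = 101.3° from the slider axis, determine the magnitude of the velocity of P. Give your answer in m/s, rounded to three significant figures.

2.21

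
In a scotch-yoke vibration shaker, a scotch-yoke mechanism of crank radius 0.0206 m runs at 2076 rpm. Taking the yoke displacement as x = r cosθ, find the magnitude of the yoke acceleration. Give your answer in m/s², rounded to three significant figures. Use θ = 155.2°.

884

ω = 217.4 rad/s (from 2076 rpm).
x = r cosθ ⇒ ẍ = −rω² cosθ (ω constant).
|a| = rω²|cosθ| = 0.0206·(217.4)²·|cos 155.2°| = 883.81 m/s².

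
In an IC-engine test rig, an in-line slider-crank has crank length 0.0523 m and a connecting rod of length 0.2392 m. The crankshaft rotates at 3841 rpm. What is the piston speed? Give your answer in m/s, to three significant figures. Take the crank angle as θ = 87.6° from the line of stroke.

ω = 2π·3841/60 = 402.2 rad/s
For an in-line slider-crank, x = r cosθ + √(L² − r² sin²θ), so v = −rω sinθ·[1 + r cosθ/√(L² − r² sin²θ)].
With r = 0.0523 m, L = 0.2392 m, θ = 87.6°: √(L² − r² sin²θ) = 0.23342 m.
v = −0.0523·402.2·0.99912·[1 + 0.0523·0.04188/0.23342] = -21.215 m/s.
|v| = 21.215 m/s.

21.2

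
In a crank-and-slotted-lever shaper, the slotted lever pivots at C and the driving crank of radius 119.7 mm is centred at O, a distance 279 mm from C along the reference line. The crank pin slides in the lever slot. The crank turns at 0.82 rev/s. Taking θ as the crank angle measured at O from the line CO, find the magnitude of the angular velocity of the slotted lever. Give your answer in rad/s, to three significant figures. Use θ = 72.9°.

ω = 5.152 rad/s (from 0.82 rev/s).
Crank pin A relative to C: A = (d + r cosθ, r sinθ); lever angle φ = atan2(r sinθ, d + r cosθ).
Differentiating tanφ: φ̇ = rω(d cosθ + r)/(d² + r² + 2dr cosθ).
d² + r² + 2dr cosθ = |CA|² = 0.111809 m²;  d cosθ + r = +0.20174 m.
|ω_lever| = |0.1197·5.152·+0.20174| / 0.111809 = 1.1128 rad/s.

1.11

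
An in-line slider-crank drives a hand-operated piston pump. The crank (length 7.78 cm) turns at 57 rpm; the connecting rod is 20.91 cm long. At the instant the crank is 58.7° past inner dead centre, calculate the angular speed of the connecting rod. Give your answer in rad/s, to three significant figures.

ω = 5.969 rad/s (converted from 57 rpm).
The rod makes angle φ with the slider axis where L sinφ = r sinθ; differentiating, L cosφ·φ̇ = r ω cosθ.
L cosφ = √(L² − r² sin²θ) = 0.19825 m.
|ω_rod| = r ω |cosθ| / √(L² − r² sin²θ) = 0.0778·5.969·0.51952/0.19825 = 1.2169 rad/s.

1.22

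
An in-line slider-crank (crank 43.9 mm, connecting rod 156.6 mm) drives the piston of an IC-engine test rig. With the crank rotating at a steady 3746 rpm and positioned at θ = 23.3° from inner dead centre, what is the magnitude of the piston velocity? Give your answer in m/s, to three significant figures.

8.58

ω = 2π·3746/60 = 392.3 rad/s
For an in-line slider-crank, x = r cosθ + √(L² − r² sin²θ), so v = −rω sinθ·[1 + r cosθ/√(L² − r² sin²θ)].
With r = 0.0439 m, L = 0.1566 m, θ = 23.3°: √(L² − r² sin²θ) = 0.15563 m.
v = −0.0439·392.3·0.39555·[1 + 0.0439·0.91845/0.15563] = -8.5764 m/s.
|v| = 8.5764 m/s.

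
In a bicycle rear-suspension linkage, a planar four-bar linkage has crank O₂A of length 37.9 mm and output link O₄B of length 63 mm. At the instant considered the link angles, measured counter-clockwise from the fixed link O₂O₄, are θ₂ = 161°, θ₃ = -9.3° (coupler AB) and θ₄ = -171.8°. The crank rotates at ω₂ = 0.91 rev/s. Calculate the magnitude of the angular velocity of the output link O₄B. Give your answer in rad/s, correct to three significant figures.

1.93

ω₂ = 5.718 rad/s (from 0.91 rev/s).
Differentiating the loop-closure r₂e^{iθ₂}+r₃e^{iθ₃}=r₁+r₄e^{iθ₄} gives r₂ω₂e^{iθ₂}+r₃ω₃e^{iθ₃}=r₄ω₄e^{iθ₄}.
Eliminating the other unknown: ω₄ = r₂ω₂ sin(θ₂−θ₃) / [r₄ sin(θ₄−θ₃)].
Numerator sine = +0.16849; denominator sine = -0.30071.
Result = 0.0379·5.718·(+0.16849) / (0.063·(-0.30071)) = -1.9273 rad/s; magnitude 1.9273 rad/s.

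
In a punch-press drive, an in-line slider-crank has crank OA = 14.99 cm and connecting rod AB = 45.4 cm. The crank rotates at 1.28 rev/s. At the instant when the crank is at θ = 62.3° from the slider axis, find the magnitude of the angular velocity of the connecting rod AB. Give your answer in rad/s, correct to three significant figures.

1.29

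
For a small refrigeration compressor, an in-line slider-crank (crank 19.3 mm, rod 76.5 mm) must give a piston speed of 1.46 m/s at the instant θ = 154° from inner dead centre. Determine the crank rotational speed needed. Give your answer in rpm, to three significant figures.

2130

For an in-line slider-crank, |v_piston| = rω|sinθ|·[1 + r cosθ/√(L² − r² sin²θ)].
With r = 0.0193 m, L = 0.0765 m, θ = 154°: the bracketed kinematic factor |dx/dθ| = 0.0065303 m.
ω = v/|dx/dθ| = 1.46/0.0065303 = 223.57 rad/s.
N = 60ω/(2π) = 2135 rpm.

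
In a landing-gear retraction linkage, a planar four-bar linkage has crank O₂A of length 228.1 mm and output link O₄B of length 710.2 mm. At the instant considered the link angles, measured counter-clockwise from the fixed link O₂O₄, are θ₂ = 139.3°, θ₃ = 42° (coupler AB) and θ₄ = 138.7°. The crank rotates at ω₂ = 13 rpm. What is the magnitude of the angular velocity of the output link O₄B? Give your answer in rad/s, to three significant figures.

ω₂ = 1.361 rad/s (from 13 rpm).
Differentiating the loop-closure r₂e^{iθ₂}+r₃e^{iθ₃}=r₁+r₄e^{iθ₄} gives r₂ω₂e^{iθ₂}+r₃ω₃e^{iθ₃}=r₄ω₄e^{iθ₄}.
Eliminating the other unknown: ω₄ = r₂ω₂ sin(θ₂−θ₃) / [r₄ sin(θ₄−θ₃)].
Numerator sine = +0.99189; denominator sine = +0.99317.
Result = 0.2281·1.361·(+0.99189) / (0.7102·(+0.99317)) = +0.43667 rad/s; magnitude 0.43667 rad/s.

0.437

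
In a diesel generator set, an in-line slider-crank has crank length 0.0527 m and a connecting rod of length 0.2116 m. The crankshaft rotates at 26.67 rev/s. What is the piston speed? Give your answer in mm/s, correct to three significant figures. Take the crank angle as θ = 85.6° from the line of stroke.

8980

ω = 2π·26.7 = 167.6 rad/s
For an in-line slider-crank, x = r cosθ + √(L² − r² sin²θ), so v = −rω sinθ·[1 + r cosθ/√(L² − r² sin²θ)].
With r = 0.0527 m, L = 0.2116 m, θ = 85.6°: √(L² − r² sin²θ) = 0.20497 m.
v = −0.0527·167.6·0.99705·[1 + 0.0527·0.07672/0.20497] = -8.9787 m/s.
|v| = 8.9787 m/s = 8978.7 mm/s.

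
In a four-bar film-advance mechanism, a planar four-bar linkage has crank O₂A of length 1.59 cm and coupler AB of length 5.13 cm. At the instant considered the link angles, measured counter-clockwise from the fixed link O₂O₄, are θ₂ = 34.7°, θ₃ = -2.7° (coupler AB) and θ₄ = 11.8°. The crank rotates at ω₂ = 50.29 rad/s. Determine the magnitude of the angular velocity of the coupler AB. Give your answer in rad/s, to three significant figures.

24.2

ω₂ = 50.29 rad/s
Differentiating the loop-closure r₂e^{iθ₂}+r₃e^{iθ₃}=r₁+r₄e^{iθ₄} gives r₂ω₂e^{iθ₂}+r₃ω₃e^{iθ₃}=r₄ω₄e^{iθ₄}.
Eliminating the other unknown: ω₃ = r₂ω₂ sin(θ₄−θ₂) / [r₃ sin(θ₃−θ₄)].
Numerator sine = -0.38912; denominator sine = -0.25038.
Result = 0.0159·50.29·(-0.38912) / (0.0513·(-0.25038)) = +24.224 rad/s; magnitude 24.224 rad/s.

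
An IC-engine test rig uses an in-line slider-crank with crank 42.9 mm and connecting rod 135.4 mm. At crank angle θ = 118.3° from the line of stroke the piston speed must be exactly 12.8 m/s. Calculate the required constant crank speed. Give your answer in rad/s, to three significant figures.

402

For an in-line slider-crank, |v_piston| = rω|sinθ|·[1 + r cosθ/√(L² − r² sin²θ)].
With r = 0.0429 m, L = 0.1354 m, θ = 118.3°: the bracketed kinematic factor |dx/dθ| = 0.031864 m.
ω = v/|dx/dθ| = 12.8/0.031864 = 401.71 rad/s.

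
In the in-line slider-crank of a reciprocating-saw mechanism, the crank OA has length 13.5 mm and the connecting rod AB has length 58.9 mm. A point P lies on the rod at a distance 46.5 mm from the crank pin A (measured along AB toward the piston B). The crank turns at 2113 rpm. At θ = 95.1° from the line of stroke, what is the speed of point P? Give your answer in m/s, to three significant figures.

2.93

ω = 221.3 rad/s.  Crank-pin speed |V_A| = rω = 2.9872 m/s, perpendicular to OA.
Rod angle: sinφ = −(r/L) sinθ ⇒ φ = -13.197°; ω_rod = −rω cosθ/√(L²−r²sin²θ) = +4.6307 rad/s.
V_P = V_A + ω_rod × AP, with AP = 0.0465 m along the rod.
Components: V_Px = −rω sinθ − a·ω_rod·sinφ = -2.9262 m/s;  V_Py = rω cosθ + a·ω_rod·cosφ = -0.055904 m/s.
|V_P| = √(V_Px² + V_Py²) = 2.9267 m/s.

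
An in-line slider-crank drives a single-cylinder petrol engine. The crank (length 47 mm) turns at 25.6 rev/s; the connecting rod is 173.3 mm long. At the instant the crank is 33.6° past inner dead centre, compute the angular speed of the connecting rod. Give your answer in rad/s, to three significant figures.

ω = 160.8 rad/s (converted from 25.6 rev/s).
The rod makes angle φ with the slider axis where L sinφ = r sinθ; differentiating, L cosφ·φ̇ = r ω cosθ.
L cosφ = √(L² − r² sin²θ) = 0.17134 m.
|ω_rod| = r ω |cosθ| / √(L² − r² sin²θ) = 0.047·160.8·0.83292/0.17134 = 36.751 rad/s.

36.8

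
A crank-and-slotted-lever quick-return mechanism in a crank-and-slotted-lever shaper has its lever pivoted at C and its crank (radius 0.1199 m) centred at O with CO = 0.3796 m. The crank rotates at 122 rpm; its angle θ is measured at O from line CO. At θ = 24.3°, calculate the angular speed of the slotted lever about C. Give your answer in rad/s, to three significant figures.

ω = 12.78 rad/s (from 122 rpm).
Crank pin A relative to C: A = (d + r cosθ, r sinθ); lever angle φ = atan2(r sinθ, d + r cosθ).
Differentiating tanφ: φ̇ = rω(d cosθ + r)/(d² + r² + 2dr cosθ).
d² + r² + 2dr cosθ = |CA|² = 0.241435 m²;  d cosθ + r = +0.46587 m.
|ω_lever| = |0.1199·12.78·+0.46587| / 0.241435 = 2.9558 rad/s.

2.96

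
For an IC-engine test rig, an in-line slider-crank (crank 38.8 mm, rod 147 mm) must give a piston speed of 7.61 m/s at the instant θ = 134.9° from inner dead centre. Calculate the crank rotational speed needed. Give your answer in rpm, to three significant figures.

For an in-line slider-crank, |v_piston| = rω|sinθ|·[1 + r cosθ/√(L² − r² sin²θ)].
With r = 0.0388 m, L = 0.147 m, θ = 134.9°: the bracketed kinematic factor |dx/dθ| = 0.022271 m.
ω = v/|dx/dθ| = 7.61/0.022271 = 341.7 rad/s.
N = 60ω/(2π) = 3263 rpm.

3260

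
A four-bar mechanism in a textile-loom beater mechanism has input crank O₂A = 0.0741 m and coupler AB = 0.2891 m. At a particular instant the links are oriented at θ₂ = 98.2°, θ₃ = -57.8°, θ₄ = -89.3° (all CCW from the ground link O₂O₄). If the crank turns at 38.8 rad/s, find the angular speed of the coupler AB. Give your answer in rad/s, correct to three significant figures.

ω₂ = 38.8 rad/s
Differentiating the loop-closure r₂e^{iθ₂}+r₃e^{iθ₃}=r₁+r₄e^{iθ₄} gives r₂ω₂e^{iθ₂}+r₃ω₃e^{iθ₃}=r₄ω₄e^{iθ₄}.
Eliminating the other unknown: ω₃ = r₂ω₂ sin(θ₄−θ₂) / [r₃ sin(θ₃−θ₄)].
Numerator sine = +0.13053; denominator sine = +0.52250.
Result = 0.0741·38.8·(+0.13053) / (0.2891·(+0.52250)) = +2.4844 rad/s; magnitude 2.4844 rad/s.

2.48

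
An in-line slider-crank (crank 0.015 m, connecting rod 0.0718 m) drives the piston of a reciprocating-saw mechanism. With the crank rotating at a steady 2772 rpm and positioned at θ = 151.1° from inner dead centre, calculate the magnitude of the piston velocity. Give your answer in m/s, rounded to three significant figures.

1.72

ω = 2π·2772/60 = 290.3 rad/s
For an in-line slider-crank, x = r cosθ + √(L² − r² sin²θ), so v = −rω sinθ·[1 + r cosθ/√(L² − r² sin²θ)].
With r = 0.015 m, L = 0.0718 m, θ = 151.1°: √(L² − r² sin²θ) = 0.071433 m.
v = −0.015·290.3·0.48328·[1 + 0.015·-0.87546/0.071433] = -1.7175 m/s.
|v| = 1.7175 m/s.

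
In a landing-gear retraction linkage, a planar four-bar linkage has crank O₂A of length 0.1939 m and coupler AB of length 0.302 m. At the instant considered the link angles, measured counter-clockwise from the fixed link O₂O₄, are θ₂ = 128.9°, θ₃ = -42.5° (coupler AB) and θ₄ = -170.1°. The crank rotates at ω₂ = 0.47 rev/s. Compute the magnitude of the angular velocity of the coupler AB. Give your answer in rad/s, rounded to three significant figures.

2.09

ω₂ = 2.953 rad/s (from 0.47 rev/s).
Differentiating the loop-closure r₂e^{iθ₂}+r₃e^{iθ₃}=r₁+r₄e^{iθ₄} gives r₂ω₂e^{iθ₂}+r₃ω₃e^{iθ₃}=r₄ω₄e^{iθ₄}.
Eliminating the other unknown: ω₃ = r₂ω₂ sin(θ₄−θ₂) / [r₃ sin(θ₃−θ₄)].
Numerator sine = +0.87462; denominator sine = +0.79229.
Result = 0.1939·2.953·(+0.87462) / (0.302·(+0.79229)) = +2.0931 rad/s; magnitude 2.0931 rad/s.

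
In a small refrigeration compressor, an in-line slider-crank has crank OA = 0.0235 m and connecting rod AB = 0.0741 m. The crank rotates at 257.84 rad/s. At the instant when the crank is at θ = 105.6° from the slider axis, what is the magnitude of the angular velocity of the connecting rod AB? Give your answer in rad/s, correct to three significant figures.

23.1

ω = 257.8 rad/s
The rod makes angle φ with the slider axis where L sinφ = r sinθ; differentiating, L cosφ·φ̇ = r ω cosθ.
L cosφ = √(L² − r² sin²θ) = 0.070558 m.
|ω_rod| = r ω |cosθ| / √(L² − r² sin²θ) = 0.0235·257.8·0.26892/0.070558 = 23.094 rad/s.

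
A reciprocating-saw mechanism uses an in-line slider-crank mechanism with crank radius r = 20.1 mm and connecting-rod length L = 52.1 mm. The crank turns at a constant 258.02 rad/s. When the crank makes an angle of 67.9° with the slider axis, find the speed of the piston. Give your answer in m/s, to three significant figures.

5.55

ω = 258 rad/s
For an in-line slider-crank, x = r cosθ + √(L² − r² sin²θ), so v = −rω sinθ·[1 + r cosθ/√(L² − r² sin²θ)].
With r = 0.0201 m, L = 0.0521 m, θ = 67.9°: √(L² − r² sin²θ) = 0.048658 m.
v = −0.0201·258·0.92653·[1 + 0.0201·0.37622/0.048658] = -5.552 m/s.
|v| = 5.552 m/s.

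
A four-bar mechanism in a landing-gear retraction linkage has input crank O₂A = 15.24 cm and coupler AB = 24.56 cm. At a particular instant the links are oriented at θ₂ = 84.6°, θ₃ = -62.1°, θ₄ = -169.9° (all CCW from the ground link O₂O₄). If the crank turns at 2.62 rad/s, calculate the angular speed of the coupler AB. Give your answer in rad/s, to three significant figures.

ω₂ = 2.62 rad/s
Differentiating the loop-closure r₂e^{iθ₂}+r₃e^{iθ₃}=r₁+r₄e^{iθ₄} gives r₂ω₂e^{iθ₂}+r₃ω₃e^{iθ₃}=r₄ω₄e^{iθ₄}.
Eliminating the other unknown: ω₃ = r₂ω₂ sin(θ₄−θ₂) / [r₃ sin(θ₃−θ₄)].
Numerator sine = +0.96363; denominator sine = +0.95213.
Result = 0.1524·2.62·(+0.96363) / (0.2456·(+0.95213)) = +1.6454 rad/s; magnitude 1.6454 rad/s.

1.65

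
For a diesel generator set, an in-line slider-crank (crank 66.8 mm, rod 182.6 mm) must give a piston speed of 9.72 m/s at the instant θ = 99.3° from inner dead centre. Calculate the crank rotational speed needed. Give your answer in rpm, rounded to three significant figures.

For an in-line slider-crank, |v_piston| = rω|sinθ|·[1 + r cosθ/√(L² − r² sin²θ)].
With r = 0.0668 m, L = 0.1826 m, θ = 99.3°: the bracketed kinematic factor |dx/dθ| = 0.061743 m.
ω = v/|dx/dθ| = 9.72/0.061743 = 157.43 rad/s.
N = 60ω/(2π) = 1503.3 rpm.

1500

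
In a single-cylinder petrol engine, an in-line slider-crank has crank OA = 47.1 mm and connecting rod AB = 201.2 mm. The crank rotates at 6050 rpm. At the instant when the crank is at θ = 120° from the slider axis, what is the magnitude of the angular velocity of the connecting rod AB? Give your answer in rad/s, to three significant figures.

ω = 633.6 rad/s (converted from 6050 rpm).
The rod makes angle φ with the slider axis where L sinφ = r sinθ; differentiating, L cosφ·φ̇ = r ω cosθ.
L cosφ = √(L² − r² sin²θ) = 0.19702 m.
|ω_rod| = r ω |cosθ| / √(L² − r² sin²θ) = 0.0471·633.6·0.50000/0.19702 = 75.729 rad/s.

75.7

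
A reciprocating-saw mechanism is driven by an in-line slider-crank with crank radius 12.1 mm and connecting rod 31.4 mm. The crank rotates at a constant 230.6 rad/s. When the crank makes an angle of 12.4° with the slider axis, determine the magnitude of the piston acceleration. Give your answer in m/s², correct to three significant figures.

ω = 230.6 rad/s
x(θ) = r cosθ + √(L² − r² sin²θ); with ω constant, a = ω²·d²x/dθ².
d²x/dθ² = −r cosθ − r²(cos2θ)/√u − r⁴ sin²2θ/(4u^{3/2}),  u = L² − r² sin²θ = 0.000979209 m².
Substituting r = 0.0121 m, L = 0.0314 m, θ = 12.4°: d²x/dθ² = -0.016096 m.
a = ω²·d²x/dθ² = (230.6)²·(-0.016096) = -855.92 m/s²;  |a| = 855.92 m/s².

856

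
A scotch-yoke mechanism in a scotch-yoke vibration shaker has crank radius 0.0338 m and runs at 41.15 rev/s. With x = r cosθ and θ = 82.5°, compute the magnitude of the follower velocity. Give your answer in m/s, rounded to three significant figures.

ω = 258.6 rad/s (from 41.15 rev/s).
x = r cosθ ⇒ ẋ = −rω sinθ.
|v| = rω|sinθ| = 0.0338·258.6·|sin 82.5°| = 8.6643 m/s.

8.66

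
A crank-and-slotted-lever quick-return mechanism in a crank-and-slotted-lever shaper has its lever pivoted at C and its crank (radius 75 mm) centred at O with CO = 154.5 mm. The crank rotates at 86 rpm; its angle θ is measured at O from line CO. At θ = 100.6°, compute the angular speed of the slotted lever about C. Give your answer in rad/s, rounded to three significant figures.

1.25

ω = 9.006 rad/s (from 86 rpm).
Crank pin A relative to C: A = (d + r cosθ, r sinθ); lever angle φ = atan2(r sinθ, d + r cosθ).
Differentiating tanφ: φ̇ = rω(d cosθ + r)/(d² + r² + 2dr cosθ).
d² + r² + 2dr cosθ = |CA|² = 0.0252322 m²;  d cosθ + r = +0.04658 m.
|ω_lever| = |0.075·9.006·+0.04658| / 0.0252322 = 1.2469 rad/s.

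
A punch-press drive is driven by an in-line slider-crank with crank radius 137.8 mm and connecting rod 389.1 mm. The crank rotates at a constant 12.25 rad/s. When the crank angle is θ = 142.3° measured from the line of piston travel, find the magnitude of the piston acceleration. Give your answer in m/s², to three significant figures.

14.2

ω = 12.25 rad/s
x(θ) = r cosθ + √(L² − r² sin²θ); with ω constant, a = ω²·d²x/dθ².
d²x/dθ² = −r cosθ − r²(cos2θ)/√u − r⁴ sin²2θ/(4u^{3/2}),  u = L² − r² sin²θ = 0.144298 m².
Substituting r = 0.1378 m, L = 0.3891 m, θ = 142.3°: d²x/dθ² = +0.09489 m.
a = ω²·d²x/dθ² = (12.25)²·(+0.09489) = +14.239 m/s²;  |a| = 14.239 m/s².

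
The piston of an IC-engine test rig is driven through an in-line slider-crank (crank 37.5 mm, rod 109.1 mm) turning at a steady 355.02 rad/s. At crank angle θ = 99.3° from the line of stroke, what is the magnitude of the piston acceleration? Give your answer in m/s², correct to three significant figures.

2390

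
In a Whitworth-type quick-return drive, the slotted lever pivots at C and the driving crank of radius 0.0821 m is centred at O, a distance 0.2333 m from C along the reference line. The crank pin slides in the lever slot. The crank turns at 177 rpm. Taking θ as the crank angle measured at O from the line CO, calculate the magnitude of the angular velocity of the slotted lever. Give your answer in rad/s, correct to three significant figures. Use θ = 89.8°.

ω = 18.54 rad/s (from 177 rpm).
Crank pin A relative to C: A = (d + r cosθ, r sinθ); lever angle φ = atan2(r sinθ, d + r cosθ).
Differentiating tanφ: φ̇ = rω(d cosθ + r)/(d² + r² + 2dr cosθ).
d² + r² + 2dr cosθ = |CA|² = 0.061303 m²;  d cosθ + r = +0.082914 m.
|ω_lever| = |0.0821·18.54·+0.082914| / 0.061303 = 2.0582 rad/s.

2.06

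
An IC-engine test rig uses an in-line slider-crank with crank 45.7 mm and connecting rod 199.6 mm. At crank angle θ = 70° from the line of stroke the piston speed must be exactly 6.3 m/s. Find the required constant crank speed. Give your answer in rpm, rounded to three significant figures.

1300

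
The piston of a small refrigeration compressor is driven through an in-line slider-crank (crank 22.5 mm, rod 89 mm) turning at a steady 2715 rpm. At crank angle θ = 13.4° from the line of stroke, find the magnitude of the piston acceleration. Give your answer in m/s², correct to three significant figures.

2180

ω = 2π·2715/60 = 284.3 rad/s
x(θ) = r cosθ + √(L² − r² sin²θ); with ω constant, a = ω²·d²x/dθ².
d²x/dθ² = −r cosθ − r²(cos2θ)/√u − r⁴ sin²2θ/(4u^{3/2}),  u = L² − r² sin²θ = 0.00789381 m².
Substituting r = 0.0225 m, L = 0.089 m, θ = 13.4°: d²x/dθ² = -0.026992 m.
a = ω²·d²x/dθ² = (284.3)²·(-0.026992) = -2181.9 m/s²;  |a| = 2181.9 m/s².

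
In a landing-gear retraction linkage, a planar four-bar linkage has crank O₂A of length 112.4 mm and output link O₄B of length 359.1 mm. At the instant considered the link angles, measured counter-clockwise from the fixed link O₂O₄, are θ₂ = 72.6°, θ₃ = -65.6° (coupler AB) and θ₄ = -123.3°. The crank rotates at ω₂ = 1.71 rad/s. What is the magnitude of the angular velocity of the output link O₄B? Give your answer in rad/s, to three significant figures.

0.422

ω₂ = 1.71 rad/s
Differentiating the loop-closure r₂e^{iθ₂}+r₃e^{iθ₃}=r₁+r₄e^{iθ₄} gives r₂ω₂e^{iθ₂}+r₃ω₃e^{iθ₃}=r₄ω₄e^{iθ₄}.
Eliminating the other unknown: ω₄ = r₂ω₂ sin(θ₂−θ₃) / [r₄ sin(θ₄−θ₃)].
Numerator sine = +0.66653; denominator sine = -0.84526.
Result = 0.1124·1.71·(+0.66653) / (0.3591·(-0.84526)) = -0.42206 rad/s; magnitude 0.42206 rad/s.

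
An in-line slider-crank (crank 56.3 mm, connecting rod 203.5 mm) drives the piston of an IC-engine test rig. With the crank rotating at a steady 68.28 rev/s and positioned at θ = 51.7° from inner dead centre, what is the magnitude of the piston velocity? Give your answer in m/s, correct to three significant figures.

22.3

ω = 2π·68.3 = 429 rad/s
For an in-line slider-crank, x = r cosθ + √(L² − r² sin²θ), so v = −rω sinθ·[1 + r cosθ/√(L² − r² sin²θ)].
With r = 0.0563 m, L = 0.2035 m, θ = 51.7°: √(L² − r² sin²θ) = 0.19865 m.
v = −0.0563·429·0.78478·[1 + 0.0563·0.61978/0.19865] = -22.285 m/s.
|v| = 22.285 m/s.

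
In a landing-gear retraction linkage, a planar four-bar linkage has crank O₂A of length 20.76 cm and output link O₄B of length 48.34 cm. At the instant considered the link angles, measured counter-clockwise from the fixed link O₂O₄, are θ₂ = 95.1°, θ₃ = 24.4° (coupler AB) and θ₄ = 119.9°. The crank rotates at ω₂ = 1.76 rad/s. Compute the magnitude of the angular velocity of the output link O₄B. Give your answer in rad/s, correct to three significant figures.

ω₂ = 1.76 rad/s
Differentiating the loop-closure r₂e^{iθ₂}+r₃e^{iθ₃}=r₁+r₄e^{iθ₄} gives r₂ω₂e^{iθ₂}+r₃ω₃e^{iθ₃}=r₄ω₄e^{iθ₄}.
Eliminating the other unknown: ω₄ = r₂ω₂ sin(θ₂−θ₃) / [r₄ sin(θ₄−θ₃)].
Numerator sine = +0.94380; denominator sine = +0.99540.
Result = 0.2076·1.76·(+0.94380) / (0.4834·(+0.99540)) = +0.71667 rad/s; magnitude 0.71667 rad/s.

0.717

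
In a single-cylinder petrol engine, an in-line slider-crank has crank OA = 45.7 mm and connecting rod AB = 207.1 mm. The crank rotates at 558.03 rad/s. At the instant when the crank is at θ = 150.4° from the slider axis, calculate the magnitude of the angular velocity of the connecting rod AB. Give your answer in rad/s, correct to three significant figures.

108

ω = 558 rad/s
The rod makes angle φ with the slider axis where L sinφ = r sinθ; differentiating, L cosφ·φ̇ = r ω cosθ.
L cosφ = √(L² − r² sin²θ) = 0.20587 m.
|ω_rod| = r ω |cosθ| / √(L² − r² sin²θ) = 0.0457·558·0.86949/0.20587 = 107.71 rad/s.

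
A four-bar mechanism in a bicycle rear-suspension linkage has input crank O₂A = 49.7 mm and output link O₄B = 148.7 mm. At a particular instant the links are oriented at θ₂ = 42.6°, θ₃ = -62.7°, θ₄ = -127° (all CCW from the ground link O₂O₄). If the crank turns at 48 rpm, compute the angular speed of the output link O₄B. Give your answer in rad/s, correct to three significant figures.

1.80

ω₂ = 5.027 rad/s (from 48 rpm).
Differentiating the loop-closure r₂e^{iθ₂}+r₃e^{iθ₃}=r₁+r₄e^{iθ₄} gives r₂ω₂e^{iθ₂}+r₃ω₃e^{iθ₃}=r₄ω₄e^{iθ₄}.
Eliminating the other unknown: ω₄ = r₂ω₂ sin(θ₂−θ₃) / [r₄ sin(θ₄−θ₃)].
Numerator sine = +0.96456; denominator sine = -0.90108.
Result = 0.0497·5.027·(+0.96456) / (0.1487·(-0.90108)) = -1.7984 rad/s; magnitude 1.7984 rad/s.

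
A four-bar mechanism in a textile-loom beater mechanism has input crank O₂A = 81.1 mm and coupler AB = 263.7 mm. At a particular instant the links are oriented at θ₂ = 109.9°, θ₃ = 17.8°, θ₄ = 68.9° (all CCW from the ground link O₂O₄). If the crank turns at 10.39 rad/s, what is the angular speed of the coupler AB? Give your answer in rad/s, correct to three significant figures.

2.69

ω₂ = 10.39 rad/s
Differentiating the loop-closure r₂e^{iθ₂}+r₃e^{iθ₃}=r₁+r₄e^{iθ₄} gives r₂ω₂e^{iθ₂}+r₃ω₃e^{iθ₃}=r₄ω₄e^{iθ₄}.
Eliminating the other unknown: ω₃ = r₂ω₂ sin(θ₄−θ₂) / [r₃ sin(θ₃−θ₄)].
Numerator sine = -0.65606; denominator sine = -0.77824.
Result = 0.0811·10.39·(-0.65606) / (0.2637·(-0.77824)) = +2.6937 rad/s; magnitude 2.6937 rad/s.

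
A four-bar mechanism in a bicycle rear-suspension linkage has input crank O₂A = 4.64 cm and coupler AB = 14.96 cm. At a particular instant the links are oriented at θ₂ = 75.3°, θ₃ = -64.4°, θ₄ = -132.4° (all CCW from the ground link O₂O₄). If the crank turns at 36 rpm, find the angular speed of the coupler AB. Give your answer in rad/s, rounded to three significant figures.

0.586

ω₂ = 3.77 rad/s (from 36 rpm).
Differentiating the loop-closure r₂e^{iθ₂}+r₃e^{iθ₃}=r₁+r₄e^{iθ₄} gives r₂ω₂e^{iθ₂}+r₃ω₃e^{iθ₃}=r₄ω₄e^{iθ₄}.
Eliminating the other unknown: ω₃ = r₂ω₂ sin(θ₄−θ₂) / [r₃ sin(θ₃−θ₄)].
Numerator sine = +0.46484; denominator sine = +0.92718.
Result = 0.0464·3.77·(+0.46484) / (0.1496·(+0.92718)) = +0.58622 rad/s; magnitude 0.58622 rad/s.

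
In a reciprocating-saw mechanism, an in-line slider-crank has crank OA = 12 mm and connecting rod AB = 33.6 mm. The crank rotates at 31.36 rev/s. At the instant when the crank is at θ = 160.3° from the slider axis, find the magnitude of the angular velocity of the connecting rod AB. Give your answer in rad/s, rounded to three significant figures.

ω = 197 rad/s (converted from 31.36 rev/s).
The rod makes angle φ with the slider axis where L sinφ = r sinθ; differentiating, L cosφ·φ̇ = r ω cosθ.
L cosφ = √(L² − r² sin²θ) = 0.033356 m.
|ω_rod| = r ω |cosθ| / √(L² − r² sin²θ) = 0.012·197·0.94147/0.033356 = 66.738 rad/s.

66.7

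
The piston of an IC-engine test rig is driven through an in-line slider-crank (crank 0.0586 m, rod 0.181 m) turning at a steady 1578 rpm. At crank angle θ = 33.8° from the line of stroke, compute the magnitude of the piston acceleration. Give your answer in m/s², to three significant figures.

ω = 2π·1578/60 = 165.2 rad/s
x(θ) = r cosθ + √(L² − r² sin²θ); with ω constant, a = ω²·d²x/dθ².
d²x/dθ² = −r cosθ − r²(cos2θ)/√u − r⁴ sin²2θ/(4u^{3/2}),  u = L² − r² sin²θ = 0.0316983 m².
Substituting r = 0.0586 m, L = 0.181 m, θ = 33.8°: d²x/dθ² = -0.056492 m.
a = ω²·d²x/dθ² = (165.2)²·(-0.056492) = -1542.6 m/s²;  |a| = 1542.6 m/s².

1540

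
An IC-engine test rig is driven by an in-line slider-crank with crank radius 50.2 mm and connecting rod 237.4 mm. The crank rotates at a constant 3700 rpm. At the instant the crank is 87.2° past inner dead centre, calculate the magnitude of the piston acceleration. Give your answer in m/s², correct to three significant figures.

1250

ω = 2π·3700/60 = 387.5 rad/s
x(θ) = r cosθ + √(L² − r² sin²θ); with ω constant, a = ω²·d²x/dθ².
d²x/dθ² = −r cosθ − r²(cos2θ)/√u − r⁴ sin²2θ/(4u^{3/2}),  u = L² − r² sin²θ = 0.0538447 m².
Substituting r = 0.0502 m, L = 0.2374 m, θ = 87.2°: d²x/dθ² = +0.0083549 m.
a = ω²·d²x/dθ² = (387.5)²·(+0.0083549) = +1254.3 m/s²;  |a| = 1254.3 m/s².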